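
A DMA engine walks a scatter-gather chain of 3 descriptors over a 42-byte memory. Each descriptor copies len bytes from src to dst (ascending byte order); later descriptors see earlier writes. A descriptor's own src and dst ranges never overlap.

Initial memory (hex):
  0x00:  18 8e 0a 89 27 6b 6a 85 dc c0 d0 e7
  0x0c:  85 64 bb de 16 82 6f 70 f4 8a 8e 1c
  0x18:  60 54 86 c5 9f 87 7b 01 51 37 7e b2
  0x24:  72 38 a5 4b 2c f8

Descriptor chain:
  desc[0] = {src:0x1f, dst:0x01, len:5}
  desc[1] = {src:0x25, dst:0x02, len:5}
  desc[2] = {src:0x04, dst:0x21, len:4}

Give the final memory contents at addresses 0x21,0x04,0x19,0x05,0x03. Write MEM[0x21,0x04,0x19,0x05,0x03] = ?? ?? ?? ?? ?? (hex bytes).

MEM[0x21,0x04,0x19,0x05,0x03] = 4b 4b 54 2c a5

[0] 0x1f->0x01 len=5 : 01 51 37 7e b2
[1] 0x25->0x02 len=5 : 38 a5 4b 2c f8
[2] 0x04->0x21 len=4 : 4b 2c f8 85
query mem[0x21]=0x4b, mem[0x04]=0x4b, mem[0x19]=0x54, mem[0x05]=0x2c, mem[0x03]=0xa5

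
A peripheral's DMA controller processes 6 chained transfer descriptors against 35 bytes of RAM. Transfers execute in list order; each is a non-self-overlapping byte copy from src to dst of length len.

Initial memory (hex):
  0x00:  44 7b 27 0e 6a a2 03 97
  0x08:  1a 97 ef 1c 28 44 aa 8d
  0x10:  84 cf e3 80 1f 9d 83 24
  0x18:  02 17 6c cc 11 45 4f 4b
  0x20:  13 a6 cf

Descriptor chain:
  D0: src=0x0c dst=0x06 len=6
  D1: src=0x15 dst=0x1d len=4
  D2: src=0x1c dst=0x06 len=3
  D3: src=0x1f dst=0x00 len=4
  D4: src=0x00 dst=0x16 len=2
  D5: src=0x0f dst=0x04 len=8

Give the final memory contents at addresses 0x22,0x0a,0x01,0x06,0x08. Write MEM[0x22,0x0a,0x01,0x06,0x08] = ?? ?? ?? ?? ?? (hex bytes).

MEM[0x22,0x0a,0x01,0x06,0x08] = cf 9d 02 cf 80

D0: mem[0x06..0x0b] <- [28 44 aa 8d 84 cf]
D1: mem[0x1d..0x20] <- [9d 83 24 02]
D2: mem[0x06..0x08] <- [11 9d 83]
D3: mem[0x00..0x03] <- [24 02 a6 cf]
D4: mem[0x16..0x17] <- [24 02]
D5: mem[0x04..0x0b] <- [8d 84 cf e3 80 1f 9d 24]
query mem[0x22]=0xcf, mem[0x0a]=0x9d, mem[0x01]=0x02, mem[0x06]=0xcf, mem[0x08]=0x80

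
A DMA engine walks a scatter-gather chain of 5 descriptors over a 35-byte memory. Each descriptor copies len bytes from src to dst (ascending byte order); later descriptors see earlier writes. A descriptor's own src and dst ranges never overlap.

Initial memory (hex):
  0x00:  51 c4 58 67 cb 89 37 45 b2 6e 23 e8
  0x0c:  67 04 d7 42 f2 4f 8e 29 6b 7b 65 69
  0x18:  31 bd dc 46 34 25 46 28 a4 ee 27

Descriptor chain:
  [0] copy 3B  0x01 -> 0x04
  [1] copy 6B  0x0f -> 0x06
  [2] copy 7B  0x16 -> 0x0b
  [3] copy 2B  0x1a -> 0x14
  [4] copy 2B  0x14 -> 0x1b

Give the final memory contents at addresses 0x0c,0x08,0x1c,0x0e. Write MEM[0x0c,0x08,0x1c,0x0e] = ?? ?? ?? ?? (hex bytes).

  after D0: wrote 3B at 0x04 = c45867
  after D1: wrote 6B at 0x06 = 42f24f8e296b
  after D2: wrote 7B at 0x0b = 656931bddc4634
  after D3: wrote 2B at 0x14 = dc46
  after D4: wrote 2B at 0x1b = dc46
query mem[0x0c]=0x69, mem[0x08]=0x4f, mem[0x1c]=0x46, mem[0x0e]=0xbd

MEM[0x0c,0x08,0x1c,0x0e] = 69 4f 46 bd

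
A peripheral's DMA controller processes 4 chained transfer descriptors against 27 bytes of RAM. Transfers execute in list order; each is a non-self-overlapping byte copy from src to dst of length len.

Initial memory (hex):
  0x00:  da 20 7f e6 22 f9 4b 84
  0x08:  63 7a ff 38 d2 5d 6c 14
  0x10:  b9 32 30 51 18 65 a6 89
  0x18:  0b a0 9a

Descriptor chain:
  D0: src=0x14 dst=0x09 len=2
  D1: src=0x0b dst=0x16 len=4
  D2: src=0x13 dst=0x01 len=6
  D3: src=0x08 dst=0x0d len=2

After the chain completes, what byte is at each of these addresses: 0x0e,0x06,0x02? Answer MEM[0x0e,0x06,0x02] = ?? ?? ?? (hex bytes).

MEM[0x0e,0x06,0x02] = 18 5d 18

  after D0: wrote 2B at 0x09 = 1865
  after D1: wrote 4B at 0x16 = 38d25d6c
  after D2: wrote 6B at 0x01 = 51186538d25d
  after D3: wrote 2B at 0x0d = 6318
query mem[0x0e]=0x18, mem[0x06]=0x5d, mem[0x02]=0x18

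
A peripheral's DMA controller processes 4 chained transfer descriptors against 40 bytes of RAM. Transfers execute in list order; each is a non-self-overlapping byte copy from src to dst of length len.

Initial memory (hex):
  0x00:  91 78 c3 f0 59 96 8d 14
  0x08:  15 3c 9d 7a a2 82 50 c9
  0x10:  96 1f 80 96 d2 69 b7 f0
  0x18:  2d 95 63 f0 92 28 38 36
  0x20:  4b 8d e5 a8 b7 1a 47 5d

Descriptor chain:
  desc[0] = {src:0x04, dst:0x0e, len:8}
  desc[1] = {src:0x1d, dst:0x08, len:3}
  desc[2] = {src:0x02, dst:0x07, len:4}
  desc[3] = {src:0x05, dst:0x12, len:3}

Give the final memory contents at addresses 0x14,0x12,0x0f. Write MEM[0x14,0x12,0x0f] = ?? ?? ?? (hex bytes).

MEM[0x14,0x12,0x0f] = c3 96 96

D0: mem[0x0e..0x15] <- [59 96 8d 14 15 3c 9d 7a]
D1: mem[0x08..0x0a] <- [28 38 36]
D2: mem[0x07..0x0a] <- [c3 f0 59 96]
D3: mem[0x12..0x14] <- [96 8d c3]
query mem[0x14]=0xc3, mem[0x12]=0x96, mem[0x0f]=0x96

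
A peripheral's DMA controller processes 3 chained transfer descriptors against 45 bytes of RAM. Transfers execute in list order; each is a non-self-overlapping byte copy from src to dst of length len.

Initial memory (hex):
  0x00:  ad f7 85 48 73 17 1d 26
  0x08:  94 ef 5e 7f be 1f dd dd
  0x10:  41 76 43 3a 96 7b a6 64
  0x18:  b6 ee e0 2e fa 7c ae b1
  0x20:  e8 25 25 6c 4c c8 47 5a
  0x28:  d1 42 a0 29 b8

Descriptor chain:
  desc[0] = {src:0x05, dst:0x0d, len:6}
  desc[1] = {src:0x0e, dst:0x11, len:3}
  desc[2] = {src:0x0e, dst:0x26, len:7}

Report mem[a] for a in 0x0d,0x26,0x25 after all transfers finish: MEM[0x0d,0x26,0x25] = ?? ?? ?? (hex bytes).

  after D0: wrote 6B at 0x0d = 171d2694ef5e
  after D1: wrote 3B at 0x11 = 1d2694
  after D2: wrote 7B at 0x26 = 1d26941d269496
query mem[0x0d]=0x17, mem[0x26]=0x1d, mem[0x25]=0xc8

MEM[0x0d,0x26,0x25] = 17 1d c8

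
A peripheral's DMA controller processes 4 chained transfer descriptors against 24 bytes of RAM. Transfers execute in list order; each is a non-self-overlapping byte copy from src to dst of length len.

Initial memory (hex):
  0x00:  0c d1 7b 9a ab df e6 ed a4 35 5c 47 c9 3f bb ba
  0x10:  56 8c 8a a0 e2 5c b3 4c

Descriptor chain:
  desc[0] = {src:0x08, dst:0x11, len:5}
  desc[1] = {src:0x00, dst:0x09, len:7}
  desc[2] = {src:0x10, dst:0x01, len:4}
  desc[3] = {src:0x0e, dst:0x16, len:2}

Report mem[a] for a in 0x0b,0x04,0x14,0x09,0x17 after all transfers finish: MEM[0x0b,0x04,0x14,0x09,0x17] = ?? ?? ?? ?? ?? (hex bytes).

#0 dst[0x11+5] := {0xa4,0x35,0x5c,0x47,0xc9}
#1 dst[0x09+7] := {0x0c,0xd1,0x7b,0x9a,0xab,0xdf,0xe6}
#2 dst[0x01+4] := {0x56,0xa4,0x35,0x5c}
#3 dst[0x16+2] := {0xdf,0xe6}
query mem[0x0b]=0x7b, mem[0x04]=0x5c, mem[0x14]=0x47, mem[0x09]=0x0c, mem[0x17]=0xe6

MEM[0x0b,0x04,0x14,0x09,0x17] = 7b 5c 47 0c e6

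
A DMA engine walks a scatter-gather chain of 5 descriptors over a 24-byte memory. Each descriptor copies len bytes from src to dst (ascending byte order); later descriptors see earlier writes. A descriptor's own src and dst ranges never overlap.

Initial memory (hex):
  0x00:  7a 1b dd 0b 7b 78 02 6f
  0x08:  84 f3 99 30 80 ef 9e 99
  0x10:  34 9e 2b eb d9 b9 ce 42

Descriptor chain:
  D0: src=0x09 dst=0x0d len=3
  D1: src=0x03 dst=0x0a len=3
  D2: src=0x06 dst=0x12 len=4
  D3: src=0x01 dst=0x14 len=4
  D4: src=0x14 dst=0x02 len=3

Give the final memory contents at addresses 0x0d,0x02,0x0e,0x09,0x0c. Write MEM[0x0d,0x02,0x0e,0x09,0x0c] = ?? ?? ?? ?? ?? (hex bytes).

MEM[0x0d,0x02,0x0e,0x09,0x0c] = f3 1b 99 f3 78

D0: mem[0x0d..0x0f] <- [f3 99 30]
D1: mem[0x0a..0x0c] <- [0b 7b 78]
D2: mem[0x12..0x15] <- [02 6f 84 f3]
D3: mem[0x14..0x17] <- [1b dd 0b 7b]
D4: mem[0x02..0x04] <- [1b dd 0b]
query mem[0x0d]=0xf3, mem[0x02]=0x1b, mem[0x0e]=0x99, mem[0x09]=0xf3, mem[0x0c]=0x78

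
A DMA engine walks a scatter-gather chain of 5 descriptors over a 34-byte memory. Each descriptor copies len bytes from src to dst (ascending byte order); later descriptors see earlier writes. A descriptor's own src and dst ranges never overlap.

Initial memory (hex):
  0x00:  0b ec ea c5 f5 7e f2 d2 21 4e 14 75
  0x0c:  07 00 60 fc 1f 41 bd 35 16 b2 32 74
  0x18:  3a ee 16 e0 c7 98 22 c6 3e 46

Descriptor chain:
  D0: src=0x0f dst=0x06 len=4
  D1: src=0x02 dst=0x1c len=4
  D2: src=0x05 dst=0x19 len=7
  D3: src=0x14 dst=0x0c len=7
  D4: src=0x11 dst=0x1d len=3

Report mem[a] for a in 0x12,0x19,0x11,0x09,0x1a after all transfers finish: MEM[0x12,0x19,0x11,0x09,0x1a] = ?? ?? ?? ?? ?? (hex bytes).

MEM[0x12,0x19,0x11,0x09,0x1a] = fc 7e 7e bd fc

[0] 0x0f->0x06 len=4 : fc 1f 41 bd
[1] 0x02->0x1c len=4 : ea c5 f5 7e
[2] 0x05->0x19 len=7 : 7e fc 1f 41 bd 14 75
[3] 0x14->0x0c len=7 : 16 b2 32 74 3a 7e fc
[4] 0x11->0x1d len=3 : 7e fc 35
query mem[0x12]=0xfc, mem[0x19]=0x7e, mem[0x11]=0x7e, mem[0x09]=0xbd, mem[0x1a]=0xfc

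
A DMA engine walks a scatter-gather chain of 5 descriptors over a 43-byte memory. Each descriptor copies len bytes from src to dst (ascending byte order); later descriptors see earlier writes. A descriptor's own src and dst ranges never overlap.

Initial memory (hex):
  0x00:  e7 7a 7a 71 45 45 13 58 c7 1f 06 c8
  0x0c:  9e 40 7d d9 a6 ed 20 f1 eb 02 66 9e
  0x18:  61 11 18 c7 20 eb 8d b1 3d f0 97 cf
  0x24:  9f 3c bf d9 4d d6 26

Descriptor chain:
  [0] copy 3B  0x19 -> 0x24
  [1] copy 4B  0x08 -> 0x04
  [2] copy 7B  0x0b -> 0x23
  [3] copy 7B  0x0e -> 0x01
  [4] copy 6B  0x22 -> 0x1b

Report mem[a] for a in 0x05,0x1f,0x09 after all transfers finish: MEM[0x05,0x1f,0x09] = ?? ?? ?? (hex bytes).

MEM[0x05,0x1f,0x09] = 20 7d 1f

#0 dst[0x24+3] := {0x11,0x18,0xc7}
#1 dst[0x04+4] := {0xc7,0x1f,0x06,0xc8}
#2 dst[0x23+7] := {0xc8,0x9e,0x40,0x7d,0xd9,0xa6,0xed}
#3 dst[0x01+7] := {0x7d,0xd9,0xa6,0xed,0x20,0xf1,0xeb}
#4 dst[0x1b+6] := {0x97,0xc8,0x9e,0x40,0x7d,0xd9}
query mem[0x05]=0x20, mem[0x1f]=0x7d, mem[0x09]=0x1f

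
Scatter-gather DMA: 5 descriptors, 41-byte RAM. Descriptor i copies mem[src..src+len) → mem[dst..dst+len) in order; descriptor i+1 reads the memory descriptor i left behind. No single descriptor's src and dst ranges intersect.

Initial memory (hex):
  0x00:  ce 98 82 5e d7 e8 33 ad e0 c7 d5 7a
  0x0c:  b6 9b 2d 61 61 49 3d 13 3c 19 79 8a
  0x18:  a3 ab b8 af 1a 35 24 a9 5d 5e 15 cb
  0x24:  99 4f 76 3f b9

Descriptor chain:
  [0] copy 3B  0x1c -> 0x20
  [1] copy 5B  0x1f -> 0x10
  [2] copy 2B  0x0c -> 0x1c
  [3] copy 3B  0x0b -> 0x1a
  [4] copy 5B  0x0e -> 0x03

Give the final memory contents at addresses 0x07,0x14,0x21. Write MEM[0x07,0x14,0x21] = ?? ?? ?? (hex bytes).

D0: mem[0x20..0x22] <- [1a 35 24]
D1: mem[0x10..0x14] <- [a9 1a 35 24 cb]
D2: mem[0x1c..0x1d] <- [b6 9b]
D3: mem[0x1a..0x1c] <- [7a b6 9b]
D4: mem[0x03..0x07] <- [2d 61 a9 1a 35]
query mem[0x07]=0x35, mem[0x14]=0xcb, mem[0x21]=0x35

MEM[0x07,0x14,0x21] = 35 cb 35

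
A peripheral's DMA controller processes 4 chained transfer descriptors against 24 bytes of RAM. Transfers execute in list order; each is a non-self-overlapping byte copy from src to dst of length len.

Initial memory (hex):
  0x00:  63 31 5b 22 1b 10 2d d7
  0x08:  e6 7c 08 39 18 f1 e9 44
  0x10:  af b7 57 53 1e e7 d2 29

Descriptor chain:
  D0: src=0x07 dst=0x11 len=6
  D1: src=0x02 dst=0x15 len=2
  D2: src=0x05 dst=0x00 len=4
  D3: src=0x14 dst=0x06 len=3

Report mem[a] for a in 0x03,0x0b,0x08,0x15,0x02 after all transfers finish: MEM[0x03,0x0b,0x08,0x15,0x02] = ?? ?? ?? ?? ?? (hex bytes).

MEM[0x03,0x0b,0x08,0x15,0x02] = e6 39 22 5b d7

#0 dst[0x11+6] := {0xd7,0xe6,0x7c,0x08,0x39,0x18}
#1 dst[0x15+2] := {0x5b,0x22}
#2 dst[0x00+4] := {0x10,0x2d,0xd7,0xe6}
#3 dst[0x06+3] := {0x08,0x5b,0x22}
query mem[0x03]=0xe6, mem[0x0b]=0x39, mem[0x08]=0x22, mem[0x15]=0x5b, mem[0x02]=0xd7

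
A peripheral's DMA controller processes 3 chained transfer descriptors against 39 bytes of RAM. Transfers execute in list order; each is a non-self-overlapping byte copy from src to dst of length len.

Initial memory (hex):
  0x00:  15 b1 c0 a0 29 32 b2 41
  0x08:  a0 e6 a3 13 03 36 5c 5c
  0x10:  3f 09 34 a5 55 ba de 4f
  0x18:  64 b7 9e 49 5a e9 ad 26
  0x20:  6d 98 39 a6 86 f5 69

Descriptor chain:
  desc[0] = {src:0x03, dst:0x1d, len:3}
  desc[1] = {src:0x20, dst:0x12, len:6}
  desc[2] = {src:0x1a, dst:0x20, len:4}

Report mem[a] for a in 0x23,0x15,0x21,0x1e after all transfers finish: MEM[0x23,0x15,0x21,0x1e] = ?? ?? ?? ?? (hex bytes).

[0] 0x03->0x1d len=3 : a0 29 32
[1] 0x20->0x12 len=6 : 6d 98 39 a6 86 f5
[2] 0x1a->0x20 len=4 : 9e 49 5a a0
query mem[0x23]=0xa0, mem[0x15]=0xa6, mem[0x21]=0x49, mem[0x1e]=0x29

MEM[0x23,0x15,0x21,0x1e] = a0 a6 49 29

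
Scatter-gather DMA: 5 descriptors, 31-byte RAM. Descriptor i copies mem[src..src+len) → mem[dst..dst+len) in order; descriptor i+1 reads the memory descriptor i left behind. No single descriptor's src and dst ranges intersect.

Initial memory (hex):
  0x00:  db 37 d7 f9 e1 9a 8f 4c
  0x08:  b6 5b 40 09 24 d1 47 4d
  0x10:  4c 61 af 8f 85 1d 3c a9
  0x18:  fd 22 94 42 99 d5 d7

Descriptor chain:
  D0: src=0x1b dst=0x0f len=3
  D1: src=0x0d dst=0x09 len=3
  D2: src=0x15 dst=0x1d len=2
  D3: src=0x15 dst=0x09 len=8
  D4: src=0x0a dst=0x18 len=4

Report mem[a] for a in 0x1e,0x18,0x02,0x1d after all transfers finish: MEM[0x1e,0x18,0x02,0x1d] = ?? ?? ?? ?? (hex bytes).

MEM[0x1e,0x18,0x02,0x1d] = 3c 3c d7 1d

  after D0: wrote 3B at 0x0f = 4299d5
  after D1: wrote 3B at 0x09 = d14742
  after D2: wrote 2B at 0x1d = 1d3c
  after D3: wrote 8B at 0x09 = 1d3ca9fd22944299
  after D4: wrote 4B at 0x18 = 3ca9fd22
query mem[0x1e]=0x3c, mem[0x18]=0x3c, mem[0x02]=0xd7, mem[0x1d]=0x1d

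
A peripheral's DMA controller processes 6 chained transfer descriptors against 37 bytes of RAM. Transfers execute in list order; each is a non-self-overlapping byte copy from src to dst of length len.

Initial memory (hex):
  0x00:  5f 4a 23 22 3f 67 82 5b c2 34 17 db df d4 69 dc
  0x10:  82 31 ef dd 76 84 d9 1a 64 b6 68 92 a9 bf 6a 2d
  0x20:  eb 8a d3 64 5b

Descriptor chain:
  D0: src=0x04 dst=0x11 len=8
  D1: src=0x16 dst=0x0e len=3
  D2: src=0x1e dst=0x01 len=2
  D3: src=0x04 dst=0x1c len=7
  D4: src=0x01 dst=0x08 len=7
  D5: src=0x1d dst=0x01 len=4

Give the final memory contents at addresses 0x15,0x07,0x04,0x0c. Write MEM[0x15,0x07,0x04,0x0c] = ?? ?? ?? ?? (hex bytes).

MEM[0x15,0x07,0x04,0x0c] = c2 5b c2 67

D0: mem[0x11..0x18] <- [3f 67 82 5b c2 34 17 db]
D1: mem[0x0e..0x10] <- [34 17 db]
D2: mem[0x01..0x02] <- [6a 2d]
D3: mem[0x1c..0x22] <- [3f 67 82 5b c2 34 17]
D4: mem[0x08..0x0e] <- [6a 2d 22 3f 67 82 5b]
D5: mem[0x01..0x04] <- [67 82 5b c2]
query mem[0x15]=0xc2, mem[0x07]=0x5b, mem[0x04]=0xc2, mem[0x0c]=0x67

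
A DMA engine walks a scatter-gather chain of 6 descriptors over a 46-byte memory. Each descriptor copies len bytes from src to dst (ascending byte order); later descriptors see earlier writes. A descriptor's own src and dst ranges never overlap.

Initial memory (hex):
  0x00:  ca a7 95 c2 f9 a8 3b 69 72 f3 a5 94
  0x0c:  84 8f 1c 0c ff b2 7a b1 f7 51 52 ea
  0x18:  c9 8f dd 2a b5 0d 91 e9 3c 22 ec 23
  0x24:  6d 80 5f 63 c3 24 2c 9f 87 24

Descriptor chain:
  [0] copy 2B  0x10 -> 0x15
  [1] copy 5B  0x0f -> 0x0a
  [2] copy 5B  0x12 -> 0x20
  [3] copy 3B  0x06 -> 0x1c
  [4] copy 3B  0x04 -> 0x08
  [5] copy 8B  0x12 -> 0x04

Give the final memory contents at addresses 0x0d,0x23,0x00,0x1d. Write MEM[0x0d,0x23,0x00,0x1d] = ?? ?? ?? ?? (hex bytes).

D0: mem[0x15..0x16] <- [ff b2]
D1: mem[0x0a..0x0e] <- [0c ff b2 7a b1]
D2: mem[0x20..0x24] <- [7a b1 f7 ff b2]
D3: mem[0x1c..0x1e] <- [3b 69 72]
D4: mem[0x08..0x0a] <- [f9 a8 3b]
D5: mem[0x04..0x0b] <- [7a b1 f7 ff b2 ea c9 8f]
query mem[0x0d]=0x7a, mem[0x23]=0xff, mem[0x00]=0xca, mem[0x1d]=0x69

MEM[0x0d,0x23,0x00,0x1d] = 7a ff ca 69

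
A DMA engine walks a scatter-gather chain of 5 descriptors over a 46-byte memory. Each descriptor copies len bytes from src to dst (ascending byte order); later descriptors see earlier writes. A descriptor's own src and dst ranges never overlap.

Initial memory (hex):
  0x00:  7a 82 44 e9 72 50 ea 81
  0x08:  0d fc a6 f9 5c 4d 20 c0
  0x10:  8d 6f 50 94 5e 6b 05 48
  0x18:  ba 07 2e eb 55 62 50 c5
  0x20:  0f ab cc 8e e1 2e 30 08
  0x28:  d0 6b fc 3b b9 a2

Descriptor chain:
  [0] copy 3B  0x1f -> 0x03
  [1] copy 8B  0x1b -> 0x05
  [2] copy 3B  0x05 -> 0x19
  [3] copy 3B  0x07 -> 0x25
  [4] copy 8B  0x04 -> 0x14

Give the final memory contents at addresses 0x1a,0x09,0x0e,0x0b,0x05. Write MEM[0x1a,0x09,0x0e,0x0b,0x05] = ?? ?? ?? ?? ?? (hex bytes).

D0: mem[0x03..0x05] <- [c5 0f ab]
D1: mem[0x05..0x0c] <- [eb 55 62 50 c5 0f ab cc]
D2: mem[0x19..0x1b] <- [eb 55 62]
D3: mem[0x25..0x27] <- [62 50 c5]
D4: mem[0x14..0x1b] <- [0f eb 55 62 50 c5 0f ab]
query mem[0x1a]=0x0f, mem[0x09]=0xc5, mem[0x0e]=0x20, mem[0x0b]=0xab, mem[0x05]=0xeb

MEM[0x1a,0x09,0x0e,0x0b,0x05] = 0f c5 20 ab eb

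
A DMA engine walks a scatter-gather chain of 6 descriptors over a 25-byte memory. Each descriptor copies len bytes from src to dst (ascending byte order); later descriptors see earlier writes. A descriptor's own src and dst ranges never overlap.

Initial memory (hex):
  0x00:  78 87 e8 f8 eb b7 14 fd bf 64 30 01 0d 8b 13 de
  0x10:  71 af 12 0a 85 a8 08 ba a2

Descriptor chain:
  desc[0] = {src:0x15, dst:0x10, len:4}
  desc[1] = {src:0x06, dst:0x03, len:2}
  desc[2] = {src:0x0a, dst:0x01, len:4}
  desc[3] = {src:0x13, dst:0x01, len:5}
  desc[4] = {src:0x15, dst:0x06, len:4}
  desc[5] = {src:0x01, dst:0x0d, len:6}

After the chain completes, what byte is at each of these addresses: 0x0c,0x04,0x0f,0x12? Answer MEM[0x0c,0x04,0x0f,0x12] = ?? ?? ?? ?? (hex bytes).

[0] 0x15->0x10 len=4 : a8 08 ba a2
[1] 0x06->0x03 len=2 : 14 fd
[2] 0x0a->0x01 len=4 : 30 01 0d 8b
[3] 0x13->0x01 len=5 : a2 85 a8 08 ba
[4] 0x15->0x06 len=4 : a8 08 ba a2
[5] 0x01->0x0d len=6 : a2 85 a8 08 ba a8
query mem[0x0c]=0x0d, mem[0x04]=0x08, mem[0x0f]=0xa8, mem[0x12]=0xa8

MEM[0x0c,0x04,0x0f,0x12] = 0d 08 a8 a8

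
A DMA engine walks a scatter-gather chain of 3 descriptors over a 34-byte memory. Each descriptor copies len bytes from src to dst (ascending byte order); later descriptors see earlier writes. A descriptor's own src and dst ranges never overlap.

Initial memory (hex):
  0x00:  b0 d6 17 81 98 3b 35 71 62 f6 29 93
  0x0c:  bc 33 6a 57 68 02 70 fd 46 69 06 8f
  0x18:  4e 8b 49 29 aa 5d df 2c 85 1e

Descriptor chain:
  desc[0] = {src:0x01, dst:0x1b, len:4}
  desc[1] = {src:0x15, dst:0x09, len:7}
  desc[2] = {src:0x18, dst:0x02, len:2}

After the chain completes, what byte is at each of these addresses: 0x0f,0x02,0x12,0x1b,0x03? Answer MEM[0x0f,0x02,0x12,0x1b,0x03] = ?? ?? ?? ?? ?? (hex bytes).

MEM[0x0f,0x02,0x12,0x1b,0x03] = d6 4e 70 d6 8b

D0: mem[0x1b..0x1e] <- [d6 17 81 98]
D1: mem[0x09..0x0f] <- [69 06 8f 4e 8b 49 d6]
D2: mem[0x02..0x03] <- [4e 8b]
query mem[0x0f]=0xd6, mem[0x02]=0x4e, mem[0x12]=0x70, mem[0x1b]=0xd6, mem[0x03]=0x8b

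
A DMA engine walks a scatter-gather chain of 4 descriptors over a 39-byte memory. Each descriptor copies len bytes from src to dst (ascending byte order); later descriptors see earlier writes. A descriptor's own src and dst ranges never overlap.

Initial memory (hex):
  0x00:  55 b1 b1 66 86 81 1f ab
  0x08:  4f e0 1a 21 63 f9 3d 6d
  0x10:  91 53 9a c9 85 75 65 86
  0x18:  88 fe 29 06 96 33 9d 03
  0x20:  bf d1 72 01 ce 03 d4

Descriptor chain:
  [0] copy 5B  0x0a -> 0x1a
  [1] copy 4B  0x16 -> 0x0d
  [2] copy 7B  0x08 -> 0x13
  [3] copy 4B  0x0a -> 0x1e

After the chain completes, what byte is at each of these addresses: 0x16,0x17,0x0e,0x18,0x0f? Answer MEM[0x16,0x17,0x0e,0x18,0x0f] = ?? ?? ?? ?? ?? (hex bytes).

#0 dst[0x1a+5] := {0x1a,0x21,0x63,0xf9,0x3d}
#1 dst[0x0d+4] := {0x65,0x86,0x88,0xfe}
#2 dst[0x13+7] := {0x4f,0xe0,0x1a,0x21,0x63,0x65,0x86}
#3 dst[0x1e+4] := {0x1a,0x21,0x63,0x65}
query mem[0x16]=0x21, mem[0x17]=0x63, mem[0x0e]=0x86, mem[0x18]=0x65, mem[0x0f]=0x88

MEM[0x16,0x17,0x0e,0x18,0x0f] = 21 63 86 65 88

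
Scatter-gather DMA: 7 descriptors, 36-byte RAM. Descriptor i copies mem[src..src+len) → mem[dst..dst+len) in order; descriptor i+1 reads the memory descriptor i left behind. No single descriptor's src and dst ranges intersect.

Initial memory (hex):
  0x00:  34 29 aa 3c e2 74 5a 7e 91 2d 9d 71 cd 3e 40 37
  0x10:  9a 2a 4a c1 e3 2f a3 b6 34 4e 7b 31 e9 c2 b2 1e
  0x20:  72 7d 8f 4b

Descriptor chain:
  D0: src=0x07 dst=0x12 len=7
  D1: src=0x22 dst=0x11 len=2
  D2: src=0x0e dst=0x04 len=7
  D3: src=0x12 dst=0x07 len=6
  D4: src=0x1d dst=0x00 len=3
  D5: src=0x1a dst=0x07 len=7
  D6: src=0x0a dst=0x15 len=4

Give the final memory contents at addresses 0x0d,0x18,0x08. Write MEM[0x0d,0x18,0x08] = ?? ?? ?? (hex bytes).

#0 dst[0x12+7] := {0x7e,0x91,0x2d,0x9d,0x71,0xcd,0x3e}
#1 dst[0x11+2] := {0x8f,0x4b}
#2 dst[0x04+7] := {0x40,0x37,0x9a,0x8f,0x4b,0x91,0x2d}
#3 dst[0x07+6] := {0x4b,0x91,0x2d,0x9d,0x71,0xcd}
#4 dst[0x00+3] := {0xc2,0xb2,0x1e}
#5 dst[0x07+7] := {0x7b,0x31,0xe9,0xc2,0xb2,0x1e,0x72}
#6 dst[0x15+4] := {0xc2,0xb2,0x1e,0x72}
query mem[0x0d]=0x72, mem[0x18]=0x72, mem[0x08]=0x31

MEM[0x0d,0x18,0x08] = 72 72 31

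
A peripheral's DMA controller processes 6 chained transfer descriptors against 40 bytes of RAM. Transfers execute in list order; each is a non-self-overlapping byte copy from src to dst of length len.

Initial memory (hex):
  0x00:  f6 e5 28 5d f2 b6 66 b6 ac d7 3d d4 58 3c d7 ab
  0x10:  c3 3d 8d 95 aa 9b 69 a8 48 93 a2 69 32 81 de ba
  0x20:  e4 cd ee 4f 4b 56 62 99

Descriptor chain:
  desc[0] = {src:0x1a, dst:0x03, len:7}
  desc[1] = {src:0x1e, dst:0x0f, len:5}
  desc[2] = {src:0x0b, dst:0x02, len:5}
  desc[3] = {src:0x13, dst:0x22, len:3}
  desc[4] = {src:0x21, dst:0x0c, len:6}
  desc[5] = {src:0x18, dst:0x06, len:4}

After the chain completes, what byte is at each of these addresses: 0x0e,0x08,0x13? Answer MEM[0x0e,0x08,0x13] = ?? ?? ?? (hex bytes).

MEM[0x0e,0x08,0x13] = aa a2 ee

#0 dst[0x03+7] := {0xa2,0x69,0x32,0x81,0xde,0xba,0xe4}
#1 dst[0x0f+5] := {0xde,0xba,0xe4,0xcd,0xee}
#2 dst[0x02+5] := {0xd4,0x58,0x3c,0xd7,0xde}
#3 dst[0x22+3] := {0xee,0xaa,0x9b}
#4 dst[0x0c+6] := {0xcd,0xee,0xaa,0x9b,0x56,0x62}
#5 dst[0x06+4] := {0x48,0x93,0xa2,0x69}
query mem[0x0e]=0xaa, mem[0x08]=0xa2, mem[0x13]=0xee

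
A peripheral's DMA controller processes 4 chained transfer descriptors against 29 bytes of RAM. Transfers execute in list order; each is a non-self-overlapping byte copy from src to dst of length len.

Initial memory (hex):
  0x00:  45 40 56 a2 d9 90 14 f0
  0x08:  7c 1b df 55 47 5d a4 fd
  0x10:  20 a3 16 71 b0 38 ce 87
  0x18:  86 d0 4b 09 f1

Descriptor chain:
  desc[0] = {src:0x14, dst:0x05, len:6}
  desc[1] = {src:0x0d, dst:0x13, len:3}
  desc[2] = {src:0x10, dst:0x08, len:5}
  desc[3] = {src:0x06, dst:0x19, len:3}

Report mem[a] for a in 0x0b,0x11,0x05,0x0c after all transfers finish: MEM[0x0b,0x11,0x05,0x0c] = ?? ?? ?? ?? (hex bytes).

D0: mem[0x05..0x0a] <- [b0 38 ce 87 86 d0]
D1: mem[0x13..0x15] <- [5d a4 fd]
D2: mem[0x08..0x0c] <- [20 a3 16 5d a4]
D3: mem[0x19..0x1b] <- [38 ce 20]
query mem[0x0b]=0x5d, mem[0x11]=0xa3, mem[0x05]=0xb0, mem[0x0c]=0xa4

MEM[0x0b,0x11,0x05,0x0c] = 5d a3 b0 a4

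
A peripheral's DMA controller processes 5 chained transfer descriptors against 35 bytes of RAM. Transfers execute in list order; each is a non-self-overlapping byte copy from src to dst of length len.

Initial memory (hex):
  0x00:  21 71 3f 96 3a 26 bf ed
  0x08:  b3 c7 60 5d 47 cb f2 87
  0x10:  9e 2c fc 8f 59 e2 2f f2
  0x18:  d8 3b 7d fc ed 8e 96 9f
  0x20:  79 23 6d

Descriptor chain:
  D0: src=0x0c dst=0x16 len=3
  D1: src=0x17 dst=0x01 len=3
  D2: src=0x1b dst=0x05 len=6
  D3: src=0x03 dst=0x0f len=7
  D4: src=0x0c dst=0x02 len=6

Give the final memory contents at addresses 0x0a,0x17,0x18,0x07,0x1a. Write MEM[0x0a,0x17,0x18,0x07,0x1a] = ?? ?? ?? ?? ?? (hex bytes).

#0 dst[0x16+3] := {0x47,0xcb,0xf2}
#1 dst[0x01+3] := {0xcb,0xf2,0x3b}
#2 dst[0x05+6] := {0xfc,0xed,0x8e,0x96,0x9f,0x79}
#3 dst[0x0f+7] := {0x3b,0x3a,0xfc,0xed,0x8e,0x96,0x9f}
#4 dst[0x02+6] := {0x47,0xcb,0xf2,0x3b,0x3a,0xfc}
query mem[0x0a]=0x79, mem[0x17]=0xcb, mem[0x18]=0xf2, mem[0x07]=0xfc, mem[0x1a]=0x7d

MEM[0x0a,0x17,0x18,0x07,0x1a] = 79 cb f2 fc 7d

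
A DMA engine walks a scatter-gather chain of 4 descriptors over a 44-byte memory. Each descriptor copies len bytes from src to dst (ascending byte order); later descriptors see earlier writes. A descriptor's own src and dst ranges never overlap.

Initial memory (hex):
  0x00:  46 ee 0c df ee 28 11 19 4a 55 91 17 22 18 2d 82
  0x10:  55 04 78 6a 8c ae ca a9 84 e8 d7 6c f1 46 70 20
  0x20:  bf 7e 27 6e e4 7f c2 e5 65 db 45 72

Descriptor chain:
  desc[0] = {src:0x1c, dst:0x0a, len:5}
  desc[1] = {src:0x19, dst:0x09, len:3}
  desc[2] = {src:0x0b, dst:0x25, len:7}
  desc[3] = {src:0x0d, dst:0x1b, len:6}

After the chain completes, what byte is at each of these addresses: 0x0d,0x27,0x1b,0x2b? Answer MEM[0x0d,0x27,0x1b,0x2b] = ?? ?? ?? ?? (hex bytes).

MEM[0x0d,0x27,0x1b,0x2b] = 20 20 20 04

[0] 0x1c->0x0a len=5 : f1 46 70 20 bf
[1] 0x19->0x09 len=3 : e8 d7 6c
[2] 0x0b->0x25 len=7 : 6c 70 20 bf 82 55 04
[3] 0x0d->0x1b len=6 : 20 bf 82 55 04 78
query mem[0x0d]=0x20, mem[0x27]=0x20, mem[0x1b]=0x20, mem[0x2b]=0x04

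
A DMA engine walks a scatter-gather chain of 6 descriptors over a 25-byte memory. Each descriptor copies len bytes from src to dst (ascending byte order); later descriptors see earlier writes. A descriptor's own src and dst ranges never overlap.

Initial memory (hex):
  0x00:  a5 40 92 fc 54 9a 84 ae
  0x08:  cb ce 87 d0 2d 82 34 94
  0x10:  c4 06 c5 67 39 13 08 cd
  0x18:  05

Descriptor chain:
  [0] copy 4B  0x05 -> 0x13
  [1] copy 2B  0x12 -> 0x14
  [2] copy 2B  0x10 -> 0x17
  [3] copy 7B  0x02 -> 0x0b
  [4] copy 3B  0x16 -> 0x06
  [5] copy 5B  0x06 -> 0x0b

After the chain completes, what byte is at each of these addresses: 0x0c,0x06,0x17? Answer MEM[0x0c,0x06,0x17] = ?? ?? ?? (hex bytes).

MEM[0x0c,0x06,0x17] = c4 cb c4

[0] 0x05->0x13 len=4 : 9a 84 ae cb
[1] 0x12->0x14 len=2 : c5 9a
[2] 0x10->0x17 len=2 : c4 06
[3] 0x02->0x0b len=7 : 92 fc 54 9a 84 ae cb
[4] 0x16->0x06 len=3 : cb c4 06
[5] 0x06->0x0b len=5 : cb c4 06 ce 87
query mem[0x0c]=0xc4, mem[0x06]=0xcb, mem[0x17]=0xc4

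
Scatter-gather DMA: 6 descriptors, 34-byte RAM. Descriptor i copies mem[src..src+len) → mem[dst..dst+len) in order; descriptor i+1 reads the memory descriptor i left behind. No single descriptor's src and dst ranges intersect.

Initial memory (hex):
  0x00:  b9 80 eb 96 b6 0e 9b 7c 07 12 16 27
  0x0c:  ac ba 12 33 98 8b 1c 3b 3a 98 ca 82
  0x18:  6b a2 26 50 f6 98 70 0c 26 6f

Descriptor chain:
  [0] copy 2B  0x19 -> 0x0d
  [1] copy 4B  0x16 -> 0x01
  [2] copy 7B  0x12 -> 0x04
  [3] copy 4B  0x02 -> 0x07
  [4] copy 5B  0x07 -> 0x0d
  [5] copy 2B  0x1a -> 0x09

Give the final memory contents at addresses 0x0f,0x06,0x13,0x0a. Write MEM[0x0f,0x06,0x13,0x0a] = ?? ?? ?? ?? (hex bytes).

MEM[0x0f,0x06,0x13,0x0a] = 1c 3a 3b 50

D0: mem[0x0d..0x0e] <- [a2 26]
D1: mem[0x01..0x04] <- [ca 82 6b a2]
D2: mem[0x04..0x0a] <- [1c 3b 3a 98 ca 82 6b]
D3: mem[0x07..0x0a] <- [82 6b 1c 3b]
D4: mem[0x0d..0x11] <- [82 6b 1c 3b 27]
D5: mem[0x09..0x0a] <- [26 50]
query mem[0x0f]=0x1c, mem[0x06]=0x3a, mem[0x13]=0x3b, mem[0x0a]=0x50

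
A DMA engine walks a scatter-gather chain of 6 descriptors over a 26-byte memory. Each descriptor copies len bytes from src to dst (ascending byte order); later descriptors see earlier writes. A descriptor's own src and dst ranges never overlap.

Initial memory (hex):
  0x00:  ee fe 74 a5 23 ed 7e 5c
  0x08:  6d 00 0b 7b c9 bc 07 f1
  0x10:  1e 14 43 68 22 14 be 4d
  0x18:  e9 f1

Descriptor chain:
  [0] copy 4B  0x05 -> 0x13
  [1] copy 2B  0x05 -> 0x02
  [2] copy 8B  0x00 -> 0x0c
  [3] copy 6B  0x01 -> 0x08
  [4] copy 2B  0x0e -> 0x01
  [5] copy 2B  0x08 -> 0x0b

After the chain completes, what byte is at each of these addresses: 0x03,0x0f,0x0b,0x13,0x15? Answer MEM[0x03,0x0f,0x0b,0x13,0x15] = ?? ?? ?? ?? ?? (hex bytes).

MEM[0x03,0x0f,0x0b,0x13,0x15] = 7e 7e fe 5c 5c

D0: mem[0x13..0x16] <- [ed 7e 5c 6d]
D1: mem[0x02..0x03] <- [ed 7e]
D2: mem[0x0c..0x13] <- [ee fe ed 7e 23 ed 7e 5c]
D3: mem[0x08..0x0d] <- [fe ed 7e 23 ed 7e]
D4: mem[0x01..0x02] <- [ed 7e]
D5: mem[0x0b..0x0c] <- [fe ed]
query mem[0x03]=0x7e, mem[0x0f]=0x7e, mem[0x0b]=0xfe, mem[0x13]=0x5c, mem[0x15]=0x5c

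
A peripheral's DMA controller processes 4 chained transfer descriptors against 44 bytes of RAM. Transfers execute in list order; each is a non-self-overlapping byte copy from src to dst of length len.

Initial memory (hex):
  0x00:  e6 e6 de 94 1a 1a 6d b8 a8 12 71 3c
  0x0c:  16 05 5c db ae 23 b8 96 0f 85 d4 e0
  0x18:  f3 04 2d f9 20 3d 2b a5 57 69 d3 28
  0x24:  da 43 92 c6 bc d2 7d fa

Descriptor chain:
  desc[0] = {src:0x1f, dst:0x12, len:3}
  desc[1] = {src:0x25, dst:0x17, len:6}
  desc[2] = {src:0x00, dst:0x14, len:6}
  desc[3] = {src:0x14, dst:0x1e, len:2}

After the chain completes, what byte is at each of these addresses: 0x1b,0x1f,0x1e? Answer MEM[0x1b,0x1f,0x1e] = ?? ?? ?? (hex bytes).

MEM[0x1b,0x1f,0x1e] = d2 e6 e6

[0] 0x1f->0x12 len=3 : a5 57 69
[1] 0x25->0x17 len=6 : 43 92 c6 bc d2 7d
[2] 0x00->0x14 len=6 : e6 e6 de 94 1a 1a
[3] 0x14->0x1e len=2 : e6 e6
query mem[0x1b]=0xd2, mem[0x1f]=0xe6, mem[0x1e]=0xe6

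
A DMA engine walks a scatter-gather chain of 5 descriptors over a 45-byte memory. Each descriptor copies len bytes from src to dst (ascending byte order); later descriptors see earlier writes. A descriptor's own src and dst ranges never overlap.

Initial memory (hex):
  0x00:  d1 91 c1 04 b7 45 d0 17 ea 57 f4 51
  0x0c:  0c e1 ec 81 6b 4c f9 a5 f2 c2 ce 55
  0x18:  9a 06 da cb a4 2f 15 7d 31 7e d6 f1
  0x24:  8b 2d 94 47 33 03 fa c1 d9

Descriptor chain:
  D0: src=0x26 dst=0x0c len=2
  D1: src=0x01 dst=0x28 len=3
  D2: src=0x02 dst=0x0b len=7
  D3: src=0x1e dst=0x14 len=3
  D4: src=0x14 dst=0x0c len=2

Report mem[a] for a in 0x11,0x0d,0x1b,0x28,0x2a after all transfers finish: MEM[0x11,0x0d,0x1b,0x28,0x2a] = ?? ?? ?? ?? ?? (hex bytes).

#0 dst[0x0c+2] := {0x94,0x47}
#1 dst[0x28+3] := {0x91,0xc1,0x04}
#2 dst[0x0b+7] := {0xc1,0x04,0xb7,0x45,0xd0,0x17,0xea}
#3 dst[0x14+3] := {0x15,0x7d,0x31}
#4 dst[0x0c+2] := {0x15,0x7d}
query mem[0x11]=0xea, mem[0x0d]=0x7d, mem[0x1b]=0xcb, mem[0x28]=0x91, mem[0x2a]=0x04

MEM[0x11,0x0d,0x1b,0x28,0x2a] = ea 7d cb 91 04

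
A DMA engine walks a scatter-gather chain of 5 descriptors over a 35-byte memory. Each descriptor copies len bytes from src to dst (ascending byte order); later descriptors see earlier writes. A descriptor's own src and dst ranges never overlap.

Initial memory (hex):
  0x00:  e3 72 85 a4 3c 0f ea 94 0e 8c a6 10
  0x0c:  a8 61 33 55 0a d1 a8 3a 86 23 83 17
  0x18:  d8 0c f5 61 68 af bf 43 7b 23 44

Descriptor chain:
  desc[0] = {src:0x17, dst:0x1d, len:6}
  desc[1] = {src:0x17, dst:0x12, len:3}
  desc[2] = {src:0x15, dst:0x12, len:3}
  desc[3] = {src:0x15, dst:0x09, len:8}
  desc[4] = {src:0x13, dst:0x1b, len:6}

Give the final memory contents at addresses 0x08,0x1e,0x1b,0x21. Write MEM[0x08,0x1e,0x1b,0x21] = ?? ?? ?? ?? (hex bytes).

  after D0: wrote 6B at 0x1d = 17d80cf56168
  after D1: wrote 3B at 0x12 = 17d80c
  after D2: wrote 3B at 0x12 = 238317
  after D3: wrote 8B at 0x09 = 238317d80cf56168
  after D4: wrote 6B at 0x1b = 8317238317d8
query mem[0x08]=0x0e, mem[0x1e]=0x83, mem[0x1b]=0x83, mem[0x21]=0x61

MEM[0x08,0x1e,0x1b,0x21] = 0e 83 83 61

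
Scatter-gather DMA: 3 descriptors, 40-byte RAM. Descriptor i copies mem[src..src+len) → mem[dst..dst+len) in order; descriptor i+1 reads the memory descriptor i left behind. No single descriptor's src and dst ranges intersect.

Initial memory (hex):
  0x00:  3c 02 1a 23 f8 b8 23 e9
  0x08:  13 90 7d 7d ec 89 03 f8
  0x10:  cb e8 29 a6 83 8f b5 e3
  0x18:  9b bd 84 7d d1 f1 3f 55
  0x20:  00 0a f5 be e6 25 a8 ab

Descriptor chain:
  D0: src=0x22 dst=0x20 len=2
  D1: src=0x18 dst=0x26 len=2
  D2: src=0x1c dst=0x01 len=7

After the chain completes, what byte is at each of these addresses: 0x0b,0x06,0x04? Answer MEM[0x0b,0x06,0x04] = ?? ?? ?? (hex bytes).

MEM[0x0b,0x06,0x04] = 7d be 55

#0 dst[0x20+2] := {0xf5,0xbe}
#1 dst[0x26+2] := {0x9b,0xbd}
#2 dst[0x01+7] := {0xd1,0xf1,0x3f,0x55,0xf5,0xbe,0xf5}
query mem[0x0b]=0x7d, mem[0x06]=0xbe, mem[0x04]=0x55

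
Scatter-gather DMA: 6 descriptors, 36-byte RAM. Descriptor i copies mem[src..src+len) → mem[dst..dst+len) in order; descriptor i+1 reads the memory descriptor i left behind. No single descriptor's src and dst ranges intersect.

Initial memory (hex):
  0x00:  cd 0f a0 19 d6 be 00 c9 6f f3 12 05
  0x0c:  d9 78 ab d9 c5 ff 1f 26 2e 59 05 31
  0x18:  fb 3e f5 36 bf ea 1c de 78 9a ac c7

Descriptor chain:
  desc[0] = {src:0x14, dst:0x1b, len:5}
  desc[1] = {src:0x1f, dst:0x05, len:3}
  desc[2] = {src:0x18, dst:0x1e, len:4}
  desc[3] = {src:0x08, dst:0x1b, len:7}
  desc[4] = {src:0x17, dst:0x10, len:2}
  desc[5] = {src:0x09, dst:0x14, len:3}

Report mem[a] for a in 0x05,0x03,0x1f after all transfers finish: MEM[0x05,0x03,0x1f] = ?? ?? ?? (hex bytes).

MEM[0x05,0x03,0x1f] = fb 19 d9

[0] 0x14->0x1b len=5 : 2e 59 05 31 fb
[1] 0x1f->0x05 len=3 : fb 78 9a
[2] 0x18->0x1e len=4 : fb 3e f5 2e
[3] 0x08->0x1b len=7 : 6f f3 12 05 d9 78 ab
[4] 0x17->0x10 len=2 : 31 fb
[5] 0x09->0x14 len=3 : f3 12 05
query mem[0x05]=0xfb, mem[0x03]=0x19, mem[0x1f]=0xd9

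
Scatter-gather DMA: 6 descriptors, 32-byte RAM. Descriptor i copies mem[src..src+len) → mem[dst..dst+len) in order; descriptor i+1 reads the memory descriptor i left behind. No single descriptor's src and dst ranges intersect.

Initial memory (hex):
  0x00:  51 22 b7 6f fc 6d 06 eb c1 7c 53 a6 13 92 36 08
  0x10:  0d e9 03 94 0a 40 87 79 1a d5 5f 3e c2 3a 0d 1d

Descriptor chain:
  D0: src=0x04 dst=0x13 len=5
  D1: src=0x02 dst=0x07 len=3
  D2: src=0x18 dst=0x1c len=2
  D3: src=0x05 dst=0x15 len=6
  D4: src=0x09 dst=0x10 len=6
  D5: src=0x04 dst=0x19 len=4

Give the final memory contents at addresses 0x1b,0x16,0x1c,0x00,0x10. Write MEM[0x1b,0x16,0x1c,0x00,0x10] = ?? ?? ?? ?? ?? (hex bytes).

[0] 0x04->0x13 len=5 : fc 6d 06 eb c1
[1] 0x02->0x07 len=3 : b7 6f fc
[2] 0x18->0x1c len=2 : 1a d5
[3] 0x05->0x15 len=6 : 6d 06 b7 6f fc 53
[4] 0x09->0x10 len=6 : fc 53 a6 13 92 36
[5] 0x04->0x19 len=4 : fc 6d 06 b7
query mem[0x1b]=0x06, mem[0x16]=0x06, mem[0x1c]=0xb7, mem[0x00]=0x51, mem[0x10]=0xfc

MEM[0x1b,0x16,0x1c,0x00,0x10] = 06 06 b7 51 fc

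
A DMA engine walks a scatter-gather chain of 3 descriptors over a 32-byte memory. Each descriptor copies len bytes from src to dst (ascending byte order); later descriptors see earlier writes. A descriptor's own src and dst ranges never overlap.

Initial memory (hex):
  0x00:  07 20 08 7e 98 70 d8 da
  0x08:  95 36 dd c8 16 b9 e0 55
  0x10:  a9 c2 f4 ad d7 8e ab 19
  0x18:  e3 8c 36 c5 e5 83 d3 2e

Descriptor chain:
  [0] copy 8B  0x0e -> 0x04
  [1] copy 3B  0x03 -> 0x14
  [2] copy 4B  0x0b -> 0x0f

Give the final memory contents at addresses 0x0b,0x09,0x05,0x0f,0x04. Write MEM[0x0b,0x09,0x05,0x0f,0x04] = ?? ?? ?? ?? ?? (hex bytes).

[0] 0x0e->0x04 len=8 : e0 55 a9 c2 f4 ad d7 8e
[1] 0x03->0x14 len=3 : 7e e0 55
[2] 0x0b->0x0f len=4 : 8e 16 b9 e0
query mem[0x0b]=0x8e, mem[0x09]=0xad, mem[0x05]=0x55, mem[0x0f]=0x8e, mem[0x04]=0xe0

MEM[0x0b,0x09,0x05,0x0f,0x04] = 8e ad 55 8e e0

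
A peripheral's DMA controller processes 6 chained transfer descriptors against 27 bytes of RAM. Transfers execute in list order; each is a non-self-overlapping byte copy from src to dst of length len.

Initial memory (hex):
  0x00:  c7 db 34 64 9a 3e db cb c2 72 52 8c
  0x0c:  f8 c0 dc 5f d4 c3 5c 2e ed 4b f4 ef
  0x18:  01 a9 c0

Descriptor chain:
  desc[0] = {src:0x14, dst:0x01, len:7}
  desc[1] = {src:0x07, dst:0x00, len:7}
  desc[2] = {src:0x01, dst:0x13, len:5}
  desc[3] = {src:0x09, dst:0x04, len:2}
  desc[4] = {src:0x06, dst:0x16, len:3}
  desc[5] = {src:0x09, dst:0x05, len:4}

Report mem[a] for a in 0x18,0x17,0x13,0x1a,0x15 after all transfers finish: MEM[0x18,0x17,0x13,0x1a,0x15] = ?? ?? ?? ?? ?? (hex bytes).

  after D0: wrote 7B at 0x01 = ed4bf4ef01a9c0
  after D1: wrote 7B at 0x00 = c0c272528cf8c0
  after D2: wrote 5B at 0x13 = c272528cf8
  after D3: wrote 2B at 0x04 = 7252
  after D4: wrote 3B at 0x16 = c0c0c2
  after D5: wrote 4B at 0x05 = 72528cf8
query mem[0x18]=0xc2, mem[0x17]=0xc0, mem[0x13]=0xc2, mem[0x1a]=0xc0, mem[0x15]=0x52

MEM[0x18,0x17,0x13,0x1a,0x15] = c2 c0 c2 c0 52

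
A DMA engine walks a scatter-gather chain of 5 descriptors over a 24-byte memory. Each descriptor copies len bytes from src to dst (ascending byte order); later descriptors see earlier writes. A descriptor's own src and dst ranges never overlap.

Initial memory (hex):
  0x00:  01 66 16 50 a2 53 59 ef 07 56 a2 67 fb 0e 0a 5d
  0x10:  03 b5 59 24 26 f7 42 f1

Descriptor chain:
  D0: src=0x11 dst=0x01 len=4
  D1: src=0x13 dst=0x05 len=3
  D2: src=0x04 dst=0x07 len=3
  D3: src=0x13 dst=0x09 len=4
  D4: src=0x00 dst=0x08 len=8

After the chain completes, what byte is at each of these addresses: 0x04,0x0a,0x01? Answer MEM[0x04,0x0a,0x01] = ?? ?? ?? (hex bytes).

  after D0: wrote 4B at 0x01 = b5592426
  after D1: wrote 3B at 0x05 = 2426f7
  after D2: wrote 3B at 0x07 = 262426
  after D3: wrote 4B at 0x09 = 2426f742
  after D4: wrote 8B at 0x08 = 01b5592426242626
query mem[0x04]=0x26, mem[0x0a]=0x59, mem[0x01]=0xb5

MEM[0x04,0x0a,0x01] = 26 59 b5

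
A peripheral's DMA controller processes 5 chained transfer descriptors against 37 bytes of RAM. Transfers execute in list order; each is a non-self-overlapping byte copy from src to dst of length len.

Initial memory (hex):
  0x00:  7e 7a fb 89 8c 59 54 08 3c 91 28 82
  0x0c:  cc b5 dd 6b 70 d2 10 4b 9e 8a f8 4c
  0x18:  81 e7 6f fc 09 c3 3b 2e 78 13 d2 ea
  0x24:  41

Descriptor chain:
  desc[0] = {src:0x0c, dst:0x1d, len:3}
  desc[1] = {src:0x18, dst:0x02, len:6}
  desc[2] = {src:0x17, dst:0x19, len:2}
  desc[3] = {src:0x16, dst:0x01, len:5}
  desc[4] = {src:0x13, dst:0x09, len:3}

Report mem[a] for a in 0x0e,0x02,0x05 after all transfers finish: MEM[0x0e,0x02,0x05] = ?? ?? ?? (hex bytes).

[0] 0x0c->0x1d len=3 : cc b5 dd
[1] 0x18->0x02 len=6 : 81 e7 6f fc 09 cc
[2] 0x17->0x19 len=2 : 4c 81
[3] 0x16->0x01 len=5 : f8 4c 81 4c 81
[4] 0x13->0x09 len=3 : 4b 9e 8a
query mem[0x0e]=0xdd, mem[0x02]=0x4c, mem[0x05]=0x81

MEM[0x0e,0x02,0x05] = dd 4c 81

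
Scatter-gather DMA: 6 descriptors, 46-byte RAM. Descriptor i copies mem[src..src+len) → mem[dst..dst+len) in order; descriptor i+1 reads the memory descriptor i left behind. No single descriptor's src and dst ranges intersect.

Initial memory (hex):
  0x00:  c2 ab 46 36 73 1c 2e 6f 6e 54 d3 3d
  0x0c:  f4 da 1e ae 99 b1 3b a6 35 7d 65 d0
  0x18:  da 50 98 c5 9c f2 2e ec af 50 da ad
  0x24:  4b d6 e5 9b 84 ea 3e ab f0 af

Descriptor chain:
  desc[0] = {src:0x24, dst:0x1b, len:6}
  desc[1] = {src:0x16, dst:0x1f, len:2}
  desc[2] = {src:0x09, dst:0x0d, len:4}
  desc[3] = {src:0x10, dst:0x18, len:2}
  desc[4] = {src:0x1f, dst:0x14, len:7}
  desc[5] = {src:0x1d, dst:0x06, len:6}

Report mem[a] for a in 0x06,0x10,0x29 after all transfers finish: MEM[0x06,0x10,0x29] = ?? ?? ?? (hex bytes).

[0] 0x24->0x1b len=6 : 4b d6 e5 9b 84 ea
[1] 0x16->0x1f len=2 : 65 d0
[2] 0x09->0x0d len=4 : 54 d3 3d f4
[3] 0x10->0x18 len=2 : f4 b1
[4] 0x1f->0x14 len=7 : 65 d0 50 da ad 4b d6
[5] 0x1d->0x06 len=6 : e5 9b 65 d0 50 da
query mem[0x06]=0xe5, mem[0x10]=0xf4, mem[0x29]=0xea

MEM[0x06,0x10,0x29] = e5 f4 ea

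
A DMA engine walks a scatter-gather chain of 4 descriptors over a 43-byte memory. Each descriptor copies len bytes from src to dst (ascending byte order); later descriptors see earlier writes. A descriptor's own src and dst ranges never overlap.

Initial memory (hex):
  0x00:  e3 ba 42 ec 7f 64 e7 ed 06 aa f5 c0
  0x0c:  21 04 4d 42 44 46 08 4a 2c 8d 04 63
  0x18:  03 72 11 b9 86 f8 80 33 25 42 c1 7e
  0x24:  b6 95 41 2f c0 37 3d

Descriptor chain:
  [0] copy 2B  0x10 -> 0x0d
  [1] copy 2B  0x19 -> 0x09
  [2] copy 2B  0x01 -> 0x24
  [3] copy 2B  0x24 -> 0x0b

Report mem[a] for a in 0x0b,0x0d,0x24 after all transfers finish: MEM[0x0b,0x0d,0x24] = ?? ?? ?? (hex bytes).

MEM[0x0b,0x0d,0x24] = ba 44 ba

D0: mem[0x0d..0x0e] <- [44 46]
D1: mem[0x09..0x0a] <- [72 11]
D2: mem[0x24..0x25] <- [ba 42]
D3: mem[0x0b..0x0c] <- [ba 42]
query mem[0x0b]=0xba, mem[0x0d]=0x44, mem[0x24]=0xba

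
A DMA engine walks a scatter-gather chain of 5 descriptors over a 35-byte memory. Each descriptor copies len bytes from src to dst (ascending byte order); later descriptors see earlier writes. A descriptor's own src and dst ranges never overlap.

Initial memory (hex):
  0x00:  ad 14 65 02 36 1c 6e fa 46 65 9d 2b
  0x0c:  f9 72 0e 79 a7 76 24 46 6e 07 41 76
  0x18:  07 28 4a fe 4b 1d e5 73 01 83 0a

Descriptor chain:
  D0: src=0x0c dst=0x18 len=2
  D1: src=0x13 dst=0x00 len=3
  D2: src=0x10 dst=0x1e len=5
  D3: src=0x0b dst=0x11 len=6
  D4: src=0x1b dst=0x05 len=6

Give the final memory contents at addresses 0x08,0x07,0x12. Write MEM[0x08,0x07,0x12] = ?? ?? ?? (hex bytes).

[0] 0x0c->0x18 len=2 : f9 72
[1] 0x13->0x00 len=3 : 46 6e 07
[2] 0x10->0x1e len=5 : a7 76 24 46 6e
[3] 0x0b->0x11 len=6 : 2b f9 72 0e 79 a7
[4] 0x1b->0x05 len=6 : fe 4b 1d a7 76 24
query mem[0x08]=0xa7, mem[0x07]=0x1d, mem[0x12]=0xf9

MEM[0x08,0x07,0x12] = a7 1d f9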